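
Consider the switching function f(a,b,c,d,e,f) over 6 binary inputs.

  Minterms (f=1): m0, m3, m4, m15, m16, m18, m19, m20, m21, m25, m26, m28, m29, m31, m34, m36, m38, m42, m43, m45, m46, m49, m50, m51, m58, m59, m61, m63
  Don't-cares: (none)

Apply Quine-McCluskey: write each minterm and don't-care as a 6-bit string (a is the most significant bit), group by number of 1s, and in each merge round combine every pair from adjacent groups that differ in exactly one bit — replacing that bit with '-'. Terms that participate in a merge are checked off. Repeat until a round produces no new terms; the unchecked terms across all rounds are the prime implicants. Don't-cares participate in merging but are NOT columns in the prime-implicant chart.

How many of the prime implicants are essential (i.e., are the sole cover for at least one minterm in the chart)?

10

Round 0: 000000✓ 000011✓ 000100✓ 001111✓ 010000✓ 010010✓ 010011✓ 010100✓ 010101✓ 011001✓ 011010✓ 011100✓ 011101✓ 011111✓ 100010✓ 100100✓ 100110✓ 101010✓ 101011✓ 101101✓ 101110✓ 110001✓ 110010✓ 110011✓ 111010✓ 111011✓ 111101✓ 111111✓
Round 1: -00100 -10010✓ -10011✓ -11010✓ -11101✓ -11111✓ 0-0000✓ 0-0011 0-0100✓ 0-1111 000-00✓ 01-010✓ 01-100✓ 01-101✓ 010-00✓ 0100-0 01001-✓ 01010-✓ 011-01 0111-1✓ 01110-✓ 1-0010✓ 1-1010✓ 1-1011✓ 1-1101 10-010✓ 10-110✓ 100-10✓ 1001-0 101-10✓ 10101-✓ 11-010✓ 11-011✓ 1100-1 11001-✓ 111-11 11101-✓ 1111-1✓
Round 2: -1-010 -1001- -111-1 0-0-00 01-10- 1--010 1-101- 10--10 11-01-
PIs = {-00100, -1-010, -1001-, -111-1, 0-0-00, 0-0011, 0-1111, 01-10-, 0100-0, 011-01, 1--010, 1-101-, 1-1101, 10--10, 1001-0, 11-01-, 1100-1, 111-11}
Coverage chart:
  m0: 0-0-00 ←essential
  m3: 0-0011 ←essential
  m4: -00100,0-0-00
  m15: 0-1111 ←essential
  m16: 0-0-00,0100-0
  m18: -1-010,-1001-,0100-0
  m19: -1001-,0-0011
  m20: 0-0-00,01-10-
  m21: 01-10- ←essential
  m25: 011-01 ←essential
  m26: -1-010 ←essential
  m28: 01-10- ←essential
  m29: -111-1,01-10-,011-01
  m31: -111-1,0-1111
  m34: 1--010,10--10
  m36: -00100,1001-0
  m38: 10--10,1001-0
  m42: 1--010,1-101-,10--10
  m43: 1-101- ←essential
  m45: 1-1101 ←essential
  m46: 10--10 ←essential
  m49: 1100-1 ←essential
  m50: -1-010,-1001-,1--010,11-01-
  m51: -1001-,11-01-,1100-1
  m58: -1-010,1--010,1-101-,11-01-
  m59: 1-101-,11-01-,111-11
  m61: -111-1,1-1101
  m63: -111-1,111-11
Essential: -1-010, 0-0-00, 0-0011, 0-1111, 01-10-, 011-01, 1-101-, 1-1101, 10--10, 1100-1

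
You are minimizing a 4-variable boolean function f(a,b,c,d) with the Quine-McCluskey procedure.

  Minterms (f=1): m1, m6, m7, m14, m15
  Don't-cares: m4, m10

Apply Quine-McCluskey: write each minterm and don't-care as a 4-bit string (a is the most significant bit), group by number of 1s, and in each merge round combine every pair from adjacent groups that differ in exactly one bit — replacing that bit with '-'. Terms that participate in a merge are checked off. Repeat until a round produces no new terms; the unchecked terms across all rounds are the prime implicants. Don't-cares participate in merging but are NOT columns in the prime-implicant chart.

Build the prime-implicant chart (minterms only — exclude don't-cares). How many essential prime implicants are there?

size-2^0 implicants → 0001  0100(✓)  0110(✓)  0111(✓)  1010(✓)  1110(✓)  1111(✓)
size-2^1 implicants → -110(✓)  -111(✓)  01-0  011-(✓)  1-10  111-(✓)
size-2^2 implicants → -11-
Unchecked terms (primes): -11-, 0001, 01-0, 1-10
Minterm coverage:
  m1 ⊆ 0001 [E]
  m6 ⊆ -11-,01-0
  m7 ⊆ -11- [E]
  m14 ⊆ -11-,1-10
  m15 ⊆ -11- [E]
E = {-11-, 0001}

2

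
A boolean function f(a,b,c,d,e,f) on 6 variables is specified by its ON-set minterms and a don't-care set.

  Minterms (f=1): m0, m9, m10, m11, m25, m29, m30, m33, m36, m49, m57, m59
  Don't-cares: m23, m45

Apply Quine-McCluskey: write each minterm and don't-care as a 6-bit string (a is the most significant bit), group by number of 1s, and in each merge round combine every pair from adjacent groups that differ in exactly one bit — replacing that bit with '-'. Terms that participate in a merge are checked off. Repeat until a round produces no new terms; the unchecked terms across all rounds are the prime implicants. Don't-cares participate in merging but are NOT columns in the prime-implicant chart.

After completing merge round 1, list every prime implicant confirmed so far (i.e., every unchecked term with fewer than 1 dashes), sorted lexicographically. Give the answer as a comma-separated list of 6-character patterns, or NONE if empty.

000000, 010111, 011110, 100100, 101101

Round 0: 000000 001001✓ 001010✓ 001011✓ 010111 011001✓ 011101✓ 011110 100001✓ 100100 101101 110001✓ 111001✓ 111011✓
Round 1: -11001 0-1001 0010-1 00101- 011-01 1-0001 11-001 1110-1
PIs = {-11001, 0-1001, 000000, 0010-1, 00101-, 010111, 011-01, 011110, 1-0001, 100100, 101101, 11-001, 1110-1}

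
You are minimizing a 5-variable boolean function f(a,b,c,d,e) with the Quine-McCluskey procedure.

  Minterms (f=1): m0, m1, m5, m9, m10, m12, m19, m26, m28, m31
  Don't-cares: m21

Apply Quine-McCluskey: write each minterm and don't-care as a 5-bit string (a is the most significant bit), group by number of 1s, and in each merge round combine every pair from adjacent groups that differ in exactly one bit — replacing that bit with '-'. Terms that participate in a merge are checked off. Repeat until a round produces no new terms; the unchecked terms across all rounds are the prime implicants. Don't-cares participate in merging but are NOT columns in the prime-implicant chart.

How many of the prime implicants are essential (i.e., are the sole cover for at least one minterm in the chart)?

Round 0: 00000✓ 00001✓ 00101✓ 01001✓ 01010✓ 01100✓ 10011 10101✓ 11010✓ 11100✓ 11111
Round 1: -0101 -1010 -1100 0-001 00-01 0000-
PIs = {-0101, -1010, -1100, 0-001, 00-01, 0000-, 10011, 11111}
Coverage chart:
  m0: 0000- ←essential
  m1: 0-001,00-01,0000-
  m5: -0101,00-01
  m9: 0-001 ←essential
  m10: -1010 ←essential
  m12: -1100 ←essential
  m19: 10011 ←essential
  m26: -1010 ←essential
  m28: -1100 ←essential
  m31: 11111 ←essential
Essential: -1010, -1100, 0-001, 0000-, 10011, 11111

6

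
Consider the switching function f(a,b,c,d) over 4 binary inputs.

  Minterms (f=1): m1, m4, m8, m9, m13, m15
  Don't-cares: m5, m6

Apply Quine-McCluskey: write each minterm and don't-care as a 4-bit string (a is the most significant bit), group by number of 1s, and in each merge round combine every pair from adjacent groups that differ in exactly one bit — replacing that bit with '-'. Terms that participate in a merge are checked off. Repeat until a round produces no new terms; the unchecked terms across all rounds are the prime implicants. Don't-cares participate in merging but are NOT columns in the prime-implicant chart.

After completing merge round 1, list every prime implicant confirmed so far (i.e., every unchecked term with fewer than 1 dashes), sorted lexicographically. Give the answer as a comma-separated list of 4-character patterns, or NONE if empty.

Round 0: 0001✓ 0100✓ 0101✓ 0110✓ 1000✓ 1001✓ 1101✓ 1111✓
Round 1: -001✓ -101✓ 0-01✓ 01-0 010- 1-01✓ 100- 11-1
Round 2: --01
PIs = {--01, 01-0, 010-, 100-, 11-1}

NONE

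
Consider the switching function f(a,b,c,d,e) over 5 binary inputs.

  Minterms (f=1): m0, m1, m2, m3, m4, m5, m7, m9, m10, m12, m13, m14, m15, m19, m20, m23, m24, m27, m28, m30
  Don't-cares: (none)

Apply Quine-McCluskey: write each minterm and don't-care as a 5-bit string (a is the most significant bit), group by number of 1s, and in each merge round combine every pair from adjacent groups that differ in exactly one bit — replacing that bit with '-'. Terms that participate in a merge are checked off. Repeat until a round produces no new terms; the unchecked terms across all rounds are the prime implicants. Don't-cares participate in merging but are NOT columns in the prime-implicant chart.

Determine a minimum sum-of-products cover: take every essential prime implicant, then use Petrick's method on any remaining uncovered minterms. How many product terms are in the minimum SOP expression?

9

size-2^0 implicants → 00000(✓)  00001(✓)  00010(✓)  00011(✓)  00100(✓)  00101(✓)  00111(✓)  01001(✓)  01010(✓)  01100(✓)  01101(✓)  01110(✓)  01111(✓)  10011(✓)  10100(✓)  10111(✓)  11000(✓)  11011(✓)  11100(✓)  11110(✓)
size-2^1 implicants → -0011(✓)  -0100(✓)  -0111(✓)  -1100(✓)  -1110(✓)  0-001(✓)  0-010  0-100(✓)  0-101(✓)  0-111(✓)  00-00(✓)  00-01(✓)  00-11(✓)  000-0(✓)  000-1(✓)  0000-(✓)  0001-(✓)  001-1(✓)  0010-(✓)  01-01(✓)  01-10  011-0(✓)  011-1(✓)  0110-(✓)  0111-(✓)  1-011  1-100(✓)  10-11(✓)  11-00  111-0(✓)
size-2^2 implicants → --100  -0-11  -11-0  0--01  0-1-1  0-10-  00--1  00-0-  000--  011--
Unchecked terms (primes): --100, -0-11, -11-0, 0--01, 0-010, 0-1-1, 0-10-, 00--1, 00-0-, 000--, 01-10, 011--, 1-011, 11-00
Minterm coverage:
  m0 ⊆ 00-0-,000--
  m1 ⊆ 0--01,00--1,00-0-,000--
  m2 ⊆ 0-010,000--
  m3 ⊆ -0-11,00--1,000--
  m4 ⊆ --100,0-10-,00-0-
  m5 ⊆ 0--01,0-1-1,0-10-,00--1,00-0-
  m7 ⊆ -0-11,0-1-1,00--1
  m9 ⊆ 0--01 [E]
  m10 ⊆ 0-010,01-10
  m12 ⊆ --100,-11-0,0-10-,011--
  m13 ⊆ 0--01,0-1-1,0-10-,011--
  m14 ⊆ -11-0,01-10,011--
  m15 ⊆ 0-1-1,011--
  m19 ⊆ -0-11,1-011
  m20 ⊆ --100 [E]
  m23 ⊆ -0-11 [E]
  m24 ⊆ 11-00 [E]
  m27 ⊆ 1-011 [E]
  m28 ⊆ --100,-11-0,11-00
  m30 ⊆ -11-0 [E]
E = {--100, -0-11, -11-0, 0--01, 1-011, 11-00}
Petrick residual → 0-010, 0-1-1, 00-0-
Cover = cd'e' + b'de + bce' + a'd'e + a'c'de' + a'ce + a'b'd' + ac'de + abd'e'  |cover|=9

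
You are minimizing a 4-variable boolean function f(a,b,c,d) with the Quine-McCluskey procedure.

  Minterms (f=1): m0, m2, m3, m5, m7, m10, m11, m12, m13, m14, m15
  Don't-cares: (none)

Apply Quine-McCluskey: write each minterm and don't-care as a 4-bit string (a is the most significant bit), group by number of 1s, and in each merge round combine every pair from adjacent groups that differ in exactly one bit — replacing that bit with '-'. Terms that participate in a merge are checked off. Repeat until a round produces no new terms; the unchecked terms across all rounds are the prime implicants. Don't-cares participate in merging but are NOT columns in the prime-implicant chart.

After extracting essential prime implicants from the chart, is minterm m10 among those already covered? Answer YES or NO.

NO

[col 0] 0000*, 0010*, 0011*, 0101*, 0111*, 1010*, 1011*, 1100*, 1101*, 1110*, 1111*
[col 1] -010*, -011*, -101*, -111*, 0-11*, 00-0, 001-*, 01-1*, 1-10*, 1-11*, 101-*, 11-0*, 11-1*, 110-*, 111-*
[col 2] --11, -01-, -1-1, 1-1-, 11--
Prime implicants: --11, -01-, -1-1, 00-0, 1-1-, 11--
PI chart (minterm → PIs covering it):
  0 | 00-0  (sole → essential)
  2 | -01-,00-0
  3 | --11,-01-
  5 | -1-1  (sole → essential)
  7 | --11,-1-1
  10 | -01-,1-1-
  11 | --11,-01-,1-1-
  12 | 11--  (sole → essential)
  13 | -1-1,11--
  14 | 1-1-,11--
  15 | --11,-1-1,1-1-,11--
Essential prime implicants: -1-1, 00-0, 11--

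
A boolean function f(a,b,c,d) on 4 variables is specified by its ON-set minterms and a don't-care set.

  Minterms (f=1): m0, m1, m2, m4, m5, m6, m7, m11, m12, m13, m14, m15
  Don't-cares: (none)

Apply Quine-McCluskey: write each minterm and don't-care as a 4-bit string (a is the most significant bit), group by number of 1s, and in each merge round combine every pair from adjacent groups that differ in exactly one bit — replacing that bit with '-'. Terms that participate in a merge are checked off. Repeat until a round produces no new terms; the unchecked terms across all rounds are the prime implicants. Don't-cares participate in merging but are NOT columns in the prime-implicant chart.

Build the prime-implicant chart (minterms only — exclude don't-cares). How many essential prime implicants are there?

Round 0: 0000✓ 0001✓ 0010✓ 0100✓ 0101✓ 0110✓ 0111✓ 1011✓ 1100✓ 1101✓ 1110✓ 1111✓
Round 1: -100✓ -101✓ -110✓ -111✓ 0-00✓ 0-01✓ 0-10✓ 00-0✓ 000-✓ 01-0✓ 01-1✓ 010-✓ 011-✓ 1-11 11-0✓ 11-1✓ 110-✓ 111-✓
Round 2: -1-0✓ -1-1✓ -10-✓ -11-✓ 0--0 0-0- 01--✓ 11--✓
Round 3: -1--
PIs = {-1--, 0--0, 0-0-, 1-11}
Coverage chart:
  m0: 0--0,0-0-
  m1: 0-0- ←essential
  m2: 0--0 ←essential
  m4: -1--,0--0,0-0-
  m5: -1--,0-0-
  m6: -1--,0--0
  m7: -1-- ←essential
  m11: 1-11 ←essential
  m12: -1-- ←essential
  m13: -1-- ←essential
  m14: -1-- ←essential
  m15: -1--,1-11
Essential: -1--, 0--0, 0-0-, 1-11

4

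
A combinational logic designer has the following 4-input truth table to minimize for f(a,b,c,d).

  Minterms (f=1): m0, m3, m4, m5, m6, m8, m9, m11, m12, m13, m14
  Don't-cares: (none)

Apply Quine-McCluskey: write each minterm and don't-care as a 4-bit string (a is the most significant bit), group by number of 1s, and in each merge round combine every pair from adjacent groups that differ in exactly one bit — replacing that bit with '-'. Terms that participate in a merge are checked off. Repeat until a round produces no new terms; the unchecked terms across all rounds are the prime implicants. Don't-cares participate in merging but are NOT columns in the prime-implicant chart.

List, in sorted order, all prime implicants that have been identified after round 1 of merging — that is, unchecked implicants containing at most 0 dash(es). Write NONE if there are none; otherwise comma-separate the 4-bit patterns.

NONE

[col 0] 0000*, 0011*, 0100*, 0101*, 0110*, 1000*, 1001*, 1011*, 1100*, 1101*, 1110*
[col 1] -000*, -011, -100*, -101*, -110*, 0-00*, 01-0*, 010-*, 1-00*, 1-01*, 10-1, 100-*, 11-0*, 110-*
[col 2] --00, -1-0, -10-, 1-0-
Prime implicants: --00, -011, -1-0, -10-, 1-0-, 10-1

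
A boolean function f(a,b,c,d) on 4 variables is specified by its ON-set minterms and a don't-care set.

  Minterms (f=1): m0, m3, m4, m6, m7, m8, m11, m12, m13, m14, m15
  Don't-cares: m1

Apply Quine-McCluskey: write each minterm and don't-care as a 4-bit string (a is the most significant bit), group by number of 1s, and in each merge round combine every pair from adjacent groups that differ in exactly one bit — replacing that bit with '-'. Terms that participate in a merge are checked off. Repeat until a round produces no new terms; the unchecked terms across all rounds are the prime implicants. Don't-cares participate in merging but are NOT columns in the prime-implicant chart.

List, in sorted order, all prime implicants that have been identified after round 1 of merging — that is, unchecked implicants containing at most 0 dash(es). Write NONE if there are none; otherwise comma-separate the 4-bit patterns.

NONE

[col 0] 0000*, 0001*, 0011*, 0100*, 0110*, 0111*, 1000*, 1011*, 1100*, 1101*, 1110*, 1111*
[col 1] -000*, -011*, -100*, -110*, -111*, 0-00*, 0-11*, 00-1, 000-, 01-0*, 011-*, 1-00*, 1-11*, 11-0*, 11-1*, 110-*, 111-*
[col 2] --00, --11, -1-0, -11-, 11--
Prime implicants: --00, --11, -1-0, -11-, 00-1, 000-, 11--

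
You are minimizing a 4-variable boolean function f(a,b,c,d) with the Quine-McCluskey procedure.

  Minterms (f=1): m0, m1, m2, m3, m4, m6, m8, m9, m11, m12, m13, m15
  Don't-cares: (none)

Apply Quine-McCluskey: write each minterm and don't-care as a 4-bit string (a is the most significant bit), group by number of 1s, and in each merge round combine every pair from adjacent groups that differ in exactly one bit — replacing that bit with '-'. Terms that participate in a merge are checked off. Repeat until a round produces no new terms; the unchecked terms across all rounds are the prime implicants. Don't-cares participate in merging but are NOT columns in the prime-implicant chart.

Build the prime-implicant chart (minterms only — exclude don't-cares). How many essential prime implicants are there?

size-2^0 implicants → 0000(✓)  0001(✓)  0010(✓)  0011(✓)  0100(✓)  0110(✓)  1000(✓)  1001(✓)  1011(✓)  1100(✓)  1101(✓)  1111(✓)
size-2^1 implicants → -000(✓)  -001(✓)  -011(✓)  -100(✓)  0-00(✓)  0-10(✓)  00-0(✓)  00-1(✓)  000-(✓)  001-(✓)  01-0(✓)  1-00(✓)  1-01(✓)  1-11(✓)  10-1(✓)  100-(✓)  11-1(✓)  110-(✓)
size-2^2 implicants → --00  -0-1  -00-  0--0  00--  1--1  1-0-
Unchecked terms (primes): --00, -0-1, -00-, 0--0, 00--, 1--1, 1-0-
Minterm coverage:
  m0 ⊆ --00,-00-,0--0,00--
  m1 ⊆ -0-1,-00-,00--
  m2 ⊆ 0--0,00--
  m3 ⊆ -0-1,00--
  m4 ⊆ --00,0--0
  m6 ⊆ 0--0 [E]
  m8 ⊆ --00,-00-,1-0-
  m9 ⊆ -0-1,-00-,1--1,1-0-
  m11 ⊆ -0-1,1--1
  m12 ⊆ --00,1-0-
  m13 ⊆ 1--1,1-0-
  m15 ⊆ 1--1 [E]
E = {0--0, 1--1}

2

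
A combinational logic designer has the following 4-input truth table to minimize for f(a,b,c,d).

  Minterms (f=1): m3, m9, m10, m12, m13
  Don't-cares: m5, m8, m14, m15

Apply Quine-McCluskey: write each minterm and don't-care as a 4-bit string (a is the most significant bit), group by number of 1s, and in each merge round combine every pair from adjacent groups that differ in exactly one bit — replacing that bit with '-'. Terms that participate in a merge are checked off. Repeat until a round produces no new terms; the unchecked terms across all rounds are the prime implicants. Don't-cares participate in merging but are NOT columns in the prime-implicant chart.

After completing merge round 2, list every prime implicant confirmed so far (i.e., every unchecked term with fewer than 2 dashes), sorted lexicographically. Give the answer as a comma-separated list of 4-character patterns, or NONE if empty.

-101, 0011

size-2^0 implicants → 0011  0101(✓)  1000(✓)  1001(✓)  1010(✓)  1100(✓)  1101(✓)  1110(✓)  1111(✓)
size-2^1 implicants → -101  1-00(✓)  1-01(✓)  1-10(✓)  10-0(✓)  100-(✓)  11-0(✓)  11-1(✓)  110-(✓)  111-(✓)
size-2^2 implicants → 1--0  1-0-  11--
Unchecked terms (primes): -101, 0011, 1--0, 1-0-, 11--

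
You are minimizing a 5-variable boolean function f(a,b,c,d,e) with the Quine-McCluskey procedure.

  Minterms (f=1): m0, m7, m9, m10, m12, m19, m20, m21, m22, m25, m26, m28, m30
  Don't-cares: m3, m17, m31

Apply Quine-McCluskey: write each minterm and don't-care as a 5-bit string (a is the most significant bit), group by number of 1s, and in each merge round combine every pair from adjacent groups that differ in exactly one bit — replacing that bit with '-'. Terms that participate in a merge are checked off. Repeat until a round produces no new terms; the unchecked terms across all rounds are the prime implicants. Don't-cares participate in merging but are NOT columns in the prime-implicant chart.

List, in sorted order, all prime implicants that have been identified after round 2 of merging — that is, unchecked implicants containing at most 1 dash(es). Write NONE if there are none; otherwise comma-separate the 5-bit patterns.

-0011, -1001, -1010, -1100, 00-11, 00000, 1-001, 10-01, 100-1, 1010-, 11-10, 1111-

Round 0: 00000 00011✓ 00111✓ 01001✓ 01010✓ 01100✓ 10001✓ 10011✓ 10100✓ 10101✓ 10110✓ 11001✓ 11010✓ 11100✓ 11110✓ 11111✓
Round 1: -0011 -1001 -1010 -1100 00-11 1-001 1-100✓ 1-110✓ 10-01 100-1 101-0✓ 1010- 11-10 111-0✓ 1111-
Round 2: 1-1-0
PIs = {-0011, -1001, -1010, -1100, 00-11, 00000, 1-001, 1-1-0, 10-01, 100-1, 1010-, 11-10, 1111-}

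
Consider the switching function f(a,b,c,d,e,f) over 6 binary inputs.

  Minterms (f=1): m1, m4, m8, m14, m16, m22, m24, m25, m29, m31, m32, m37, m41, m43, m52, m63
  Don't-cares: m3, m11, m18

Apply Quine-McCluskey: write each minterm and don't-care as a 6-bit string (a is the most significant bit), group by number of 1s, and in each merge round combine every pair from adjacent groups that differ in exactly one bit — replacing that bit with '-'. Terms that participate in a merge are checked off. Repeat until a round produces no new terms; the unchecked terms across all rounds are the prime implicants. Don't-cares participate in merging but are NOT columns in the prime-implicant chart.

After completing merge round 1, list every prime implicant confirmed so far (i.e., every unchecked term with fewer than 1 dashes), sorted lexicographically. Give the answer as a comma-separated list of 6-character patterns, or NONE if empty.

Round 0: 000001✓ 000011✓ 000100 001000✓ 001011✓ 001110 010000✓ 010010✓ 010110✓ 011000✓ 011001✓ 011101✓ 011111✓ 100000 100101 101001✓ 101011✓ 110100 111111✓
Round 1: -01011 -11111 0-1000 00-011 0000-1 01-000 010-10 0100-0 011-01 01100- 0111-1 1010-1
PIs = {-01011, -11111, 0-1000, 00-011, 0000-1, 000100, 001110, 01-000, 010-10, 0100-0, 011-01, 01100-, 0111-1, 100000, 100101, 1010-1, 110100}

000100, 001110, 100000, 100101, 110100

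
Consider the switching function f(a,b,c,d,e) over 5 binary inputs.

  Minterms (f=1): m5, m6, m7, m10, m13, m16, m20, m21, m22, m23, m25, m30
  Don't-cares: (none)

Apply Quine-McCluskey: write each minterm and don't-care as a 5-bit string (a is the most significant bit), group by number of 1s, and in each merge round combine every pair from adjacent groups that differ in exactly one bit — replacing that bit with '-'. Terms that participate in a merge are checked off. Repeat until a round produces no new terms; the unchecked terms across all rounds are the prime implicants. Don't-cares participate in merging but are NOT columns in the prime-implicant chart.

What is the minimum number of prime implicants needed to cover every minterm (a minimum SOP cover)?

size-2^0 implicants → 00101(✓)  00110(✓)  00111(✓)  01010  01101(✓)  10000(✓)  10100(✓)  10101(✓)  10110(✓)  10111(✓)  11001  11110(✓)
size-2^1 implicants → -0101(✓)  -0110(✓)  -0111(✓)  0-101  001-1(✓)  0011-(✓)  1-110  10-00  101-0(✓)  101-1(✓)  1010-(✓)  1011-(✓)
size-2^2 implicants → -01-1  -011-  101--
Unchecked terms (primes): -01-1, -011-, 0-101, 01010, 1-110, 10-00, 101--, 11001
Minterm coverage:
  m5 ⊆ -01-1,0-101
  m6 ⊆ -011- [E]
  m7 ⊆ -01-1,-011-
  m10 ⊆ 01010 [E]
  m13 ⊆ 0-101 [E]
  m16 ⊆ 10-00 [E]
  m20 ⊆ 10-00,101--
  m21 ⊆ -01-1,101--
  m22 ⊆ -011-,1-110,101--
  m23 ⊆ -01-1,-011-,101--
  m25 ⊆ 11001 [E]
  m30 ⊆ 1-110 [E]
E = {-011-, 0-101, 01010, 1-110, 10-00, 11001}
Petrick residual → -01-1
Cover = b'ce + b'cd + a'cd'e + a'bc'de' + acde' + ab'd'e' + abc'd'e  |cover|=7

7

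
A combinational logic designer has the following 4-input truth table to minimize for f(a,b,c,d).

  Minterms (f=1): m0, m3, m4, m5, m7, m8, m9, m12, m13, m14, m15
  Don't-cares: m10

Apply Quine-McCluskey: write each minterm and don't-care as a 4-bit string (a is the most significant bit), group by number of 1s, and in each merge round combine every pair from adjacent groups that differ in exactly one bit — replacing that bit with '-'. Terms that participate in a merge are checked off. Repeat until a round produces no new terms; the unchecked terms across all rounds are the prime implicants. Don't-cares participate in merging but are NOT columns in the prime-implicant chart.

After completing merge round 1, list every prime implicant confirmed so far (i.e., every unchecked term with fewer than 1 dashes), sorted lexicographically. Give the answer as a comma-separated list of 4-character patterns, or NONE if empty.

Round 0: 0000✓ 0011✓ 0100✓ 0101✓ 0111✓ 1000✓ 1001✓ 1010✓ 1100✓ 1101✓ 1110✓ 1111✓
Round 1: -000✓ -100✓ -101✓ -111✓ 0-00✓ 0-11 01-1✓ 010-✓ 1-00✓ 1-01✓ 1-10✓ 10-0✓ 100-✓ 11-0✓ 11-1✓ 110-✓ 111-✓
Round 2: --00 -1-1 -10- 1--0 1-0- 11--
PIs = {--00, -1-1, -10-, 0-11, 1--0, 1-0-, 11--}

NONE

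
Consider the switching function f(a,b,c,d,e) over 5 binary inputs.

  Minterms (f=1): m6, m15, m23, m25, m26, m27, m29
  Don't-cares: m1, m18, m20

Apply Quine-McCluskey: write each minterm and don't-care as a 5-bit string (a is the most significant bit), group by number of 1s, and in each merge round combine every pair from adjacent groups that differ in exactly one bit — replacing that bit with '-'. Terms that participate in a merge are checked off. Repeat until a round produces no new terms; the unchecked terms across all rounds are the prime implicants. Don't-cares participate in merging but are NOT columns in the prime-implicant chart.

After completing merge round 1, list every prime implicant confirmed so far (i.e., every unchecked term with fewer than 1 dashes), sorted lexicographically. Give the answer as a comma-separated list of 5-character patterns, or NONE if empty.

Round 0: 00001 00110 01111 10010✓ 10100 10111 11001✓ 11010✓ 11011✓ 11101✓
Round 1: 1-010 11-01 110-1 1101-
PIs = {00001, 00110, 01111, 1-010, 10100, 10111, 11-01, 110-1, 1101-}

00001, 00110, 01111, 10100, 10111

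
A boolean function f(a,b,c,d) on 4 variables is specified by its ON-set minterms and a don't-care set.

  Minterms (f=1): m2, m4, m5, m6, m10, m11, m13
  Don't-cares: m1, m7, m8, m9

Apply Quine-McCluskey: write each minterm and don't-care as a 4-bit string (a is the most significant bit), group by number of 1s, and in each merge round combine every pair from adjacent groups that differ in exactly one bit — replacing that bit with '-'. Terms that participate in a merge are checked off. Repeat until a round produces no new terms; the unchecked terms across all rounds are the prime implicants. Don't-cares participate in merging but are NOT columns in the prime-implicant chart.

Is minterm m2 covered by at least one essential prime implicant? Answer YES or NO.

NO

[col 0] 0001*, 0010*, 0100*, 0101*, 0110*, 0111*, 1000*, 1001*, 1010*, 1011*, 1101*
[col 1] -001*, -010, -101*, 0-01*, 0-10, 01-0*, 01-1*, 010-*, 011-*, 1-01*, 10-0*, 10-1*, 100-*, 101-*
[col 2] --01, 01--, 10--
Prime implicants: --01, -010, 0-10, 01--, 10--
PI chart (minterm → PIs covering it):
  2 | -010,0-10
  4 | 01--  (sole → essential)
  5 | --01,01--
  6 | 0-10,01--
  10 | -010,10--
  11 | 10--  (sole → essential)
  13 | --01  (sole → essential)
Essential prime implicants: --01, 01--, 10--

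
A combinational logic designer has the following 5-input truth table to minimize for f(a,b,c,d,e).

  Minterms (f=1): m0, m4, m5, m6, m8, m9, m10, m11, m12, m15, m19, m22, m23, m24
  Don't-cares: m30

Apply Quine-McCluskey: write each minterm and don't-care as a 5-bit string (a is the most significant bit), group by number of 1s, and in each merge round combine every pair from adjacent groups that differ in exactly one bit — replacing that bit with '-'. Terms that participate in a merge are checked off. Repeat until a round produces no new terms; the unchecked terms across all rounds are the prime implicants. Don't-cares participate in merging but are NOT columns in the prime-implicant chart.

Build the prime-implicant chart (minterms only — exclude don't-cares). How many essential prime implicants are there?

size-2^0 implicants → 00000(✓)  00100(✓)  00101(✓)  00110(✓)  01000(✓)  01001(✓)  01010(✓)  01011(✓)  01100(✓)  01111(✓)  10011(✓)  10110(✓)  10111(✓)  11000(✓)  11110(✓)
size-2^1 implicants → -0110  -1000  0-000(✓)  0-100(✓)  00-00(✓)  001-0  0010-  01-00(✓)  01-11  010-0(✓)  010-1(✓)  0100-(✓)  0101-(✓)  1-110  10-11  1011-
size-2^2 implicants → 0--00  010--
Unchecked terms (primes): -0110, -1000, 0--00, 001-0, 0010-, 01-11, 010--, 1-110, 10-11, 1011-
Minterm coverage:
  m0 ⊆ 0--00 [E]
  m4 ⊆ 0--00,001-0,0010-
  m5 ⊆ 0010- [E]
  m6 ⊆ -0110,001-0
  m8 ⊆ -1000,0--00,010--
  m9 ⊆ 010-- [E]
  m10 ⊆ 010-- [E]
  m11 ⊆ 01-11,010--
  m12 ⊆ 0--00 [E]
  m15 ⊆ 01-11 [E]
  m19 ⊆ 10-11 [E]
  m22 ⊆ -0110,1-110,1011-
  m23 ⊆ 10-11,1011-
  m24 ⊆ -1000 [E]
E = {-1000, 0--00, 0010-, 01-11, 010--, 10-11}

6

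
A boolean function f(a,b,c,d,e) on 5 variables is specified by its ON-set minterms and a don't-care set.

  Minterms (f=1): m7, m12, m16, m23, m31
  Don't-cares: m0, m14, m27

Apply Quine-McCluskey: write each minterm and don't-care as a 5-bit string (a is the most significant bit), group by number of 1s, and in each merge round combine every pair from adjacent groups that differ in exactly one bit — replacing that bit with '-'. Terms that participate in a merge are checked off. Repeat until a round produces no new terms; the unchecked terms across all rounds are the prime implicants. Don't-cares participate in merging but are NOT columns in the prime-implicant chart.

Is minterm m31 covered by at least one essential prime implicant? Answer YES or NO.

Round 0: 00000✓ 00111✓ 01100✓ 01110✓ 10000✓ 10111✓ 11011✓ 11111✓
Round 1: -0000 -0111 011-0 1-111 11-11
PIs = {-0000, -0111, 011-0, 1-111, 11-11}
Coverage chart:
  m7: -0111 ←essential
  m12: 011-0 ←essential
  m16: -0000 ←essential
  m23: -0111,1-111
  m31: 1-111,11-11
Essential: -0000, -0111, 011-0

NO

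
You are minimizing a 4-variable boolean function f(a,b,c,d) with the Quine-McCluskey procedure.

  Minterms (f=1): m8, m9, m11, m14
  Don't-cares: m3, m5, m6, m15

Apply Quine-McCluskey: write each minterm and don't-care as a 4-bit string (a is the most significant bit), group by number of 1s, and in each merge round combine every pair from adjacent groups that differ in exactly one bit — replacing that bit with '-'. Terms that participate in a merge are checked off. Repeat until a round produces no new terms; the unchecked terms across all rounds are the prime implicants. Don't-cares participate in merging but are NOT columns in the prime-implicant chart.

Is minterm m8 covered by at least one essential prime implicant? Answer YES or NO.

YES

Round 0: 0011✓ 0101 0110✓ 1000✓ 1001✓ 1011✓ 1110✓ 1111✓
Round 1: -011 -110 1-11 10-1 100- 111-
PIs = {-011, -110, 0101, 1-11, 10-1, 100-, 111-}
Coverage chart:
  m8: 100- ←essential
  m9: 10-1,100-
  m11: -011,1-11,10-1
  m14: -110,111-
Essential: 100-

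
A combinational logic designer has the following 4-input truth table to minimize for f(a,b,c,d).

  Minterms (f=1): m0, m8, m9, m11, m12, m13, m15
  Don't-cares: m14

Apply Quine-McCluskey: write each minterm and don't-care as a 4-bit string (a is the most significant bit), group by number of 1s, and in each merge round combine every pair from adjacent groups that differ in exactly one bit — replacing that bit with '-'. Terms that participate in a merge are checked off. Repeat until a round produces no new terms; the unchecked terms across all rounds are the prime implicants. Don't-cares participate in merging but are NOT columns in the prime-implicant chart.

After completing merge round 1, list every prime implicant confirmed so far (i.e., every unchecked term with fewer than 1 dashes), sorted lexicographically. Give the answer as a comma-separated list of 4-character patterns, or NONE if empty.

NONE

size-2^0 implicants → 0000(✓)  1000(✓)  1001(✓)  1011(✓)  1100(✓)  1101(✓)  1110(✓)  1111(✓)
size-2^1 implicants → -000  1-00(✓)  1-01(✓)  1-11(✓)  10-1(✓)  100-(✓)  11-0(✓)  11-1(✓)  110-(✓)  111-(✓)
size-2^2 implicants → 1--1  1-0-  11--
Unchecked terms (primes): -000, 1--1, 1-0-, 11--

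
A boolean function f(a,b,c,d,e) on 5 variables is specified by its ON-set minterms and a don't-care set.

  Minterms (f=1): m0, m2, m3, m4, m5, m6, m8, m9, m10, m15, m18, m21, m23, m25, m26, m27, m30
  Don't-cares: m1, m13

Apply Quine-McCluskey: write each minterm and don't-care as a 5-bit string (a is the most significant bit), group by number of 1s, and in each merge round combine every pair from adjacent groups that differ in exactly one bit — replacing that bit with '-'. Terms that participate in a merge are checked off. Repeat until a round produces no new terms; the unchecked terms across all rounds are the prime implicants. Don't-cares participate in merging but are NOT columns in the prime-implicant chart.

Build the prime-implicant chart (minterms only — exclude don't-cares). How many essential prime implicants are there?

size-2^0 implicants → 00000(✓)  00001(✓)  00010(✓)  00011(✓)  00100(✓)  00101(✓)  00110(✓)  01000(✓)  01001(✓)  01010(✓)  01101(✓)  01111(✓)  10010(✓)  10101(✓)  10111(✓)  11001(✓)  11010(✓)  11011(✓)  11110(✓)
size-2^1 implicants → -0010(✓)  -0101  -1001  -1010(✓)  0-000(✓)  0-001(✓)  0-010(✓)  0-101(✓)  00-00(✓)  00-01(✓)  00-10(✓)  000-0(✓)  000-1(✓)  0000-(✓)  0001-(✓)  001-0(✓)  0010-(✓)  01-01(✓)  010-0(✓)  0100-(✓)  011-1  1-010(✓)  101-1  11-10  110-1  1101-
size-2^2 implicants → --010  0--01  0-0-0  0-00-  00--0  00-0-  000--
Unchecked terms (primes): --010, -0101, -1001, 0--01, 0-0-0, 0-00-, 00--0, 00-0-, 000--, 011-1, 101-1, 11-10, 110-1, 1101-
Minterm coverage:
  m0 ⊆ 0-0-0,0-00-,00--0,00-0-,000--
  m2 ⊆ --010,0-0-0,00--0,000--
  m3 ⊆ 000-- [E]
  m4 ⊆ 00--0,00-0-
  m5 ⊆ -0101,0--01,00-0-
  m6 ⊆ 00--0 [E]
  m8 ⊆ 0-0-0,0-00-
  m9 ⊆ -1001,0--01,0-00-
  m10 ⊆ --010,0-0-0
  m15 ⊆ 011-1 [E]
  m18 ⊆ --010 [E]
  m21 ⊆ -0101,101-1
  m23 ⊆ 101-1 [E]
  m25 ⊆ -1001,110-1
  m26 ⊆ --010,11-10,1101-
  m27 ⊆ 110-1,1101-
  m30 ⊆ 11-10 [E]
E = {--010, 00--0, 000--, 011-1, 101-1, 11-10}

6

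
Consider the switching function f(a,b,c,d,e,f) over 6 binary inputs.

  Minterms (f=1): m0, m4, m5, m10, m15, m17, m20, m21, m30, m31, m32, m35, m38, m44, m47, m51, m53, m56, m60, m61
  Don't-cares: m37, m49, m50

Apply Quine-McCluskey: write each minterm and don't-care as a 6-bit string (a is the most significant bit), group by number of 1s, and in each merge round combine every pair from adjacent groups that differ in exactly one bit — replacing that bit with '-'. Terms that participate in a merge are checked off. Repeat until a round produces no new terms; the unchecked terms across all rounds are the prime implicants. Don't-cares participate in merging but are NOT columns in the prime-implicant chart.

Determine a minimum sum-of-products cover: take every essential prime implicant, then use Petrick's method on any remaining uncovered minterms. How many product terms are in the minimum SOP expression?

11

[col 0] 000000*, 000100*, 000101*, 001010, 001111*, 010001*, 010100*, 010101*, 011110*, 011111*, 100000*, 100011*, 100101*, 100110, 101100*, 101111*, 110001*, 110010*, 110011*, 110101*, 111000*, 111100*, 111101*
[col 1] -00000, -00101*, -01111, -10001*, -10101*, 0-0100*, 0-0101*, 0-1111, 000-00, 00010-*, 010-01*, 01010-*, 01111-, 1-0011, 1-0101*, 1-1100, 11-101, 110-01*, 1100-1, 11001-, 111-00, 11110-
[col 2] --0101, -10-01, 0-010-
Prime implicants: --0101, -00000, -01111, -10-01, 0-010-, 0-1111, 000-00, 001010, 01111-, 1-0011, 1-1100, 100110, 11-101, 1100-1, 11001-, 111-00, 11110-
PI chart (minterm → PIs covering it):
  0 | -00000,000-00
  4 | 0-010-,000-00
  5 | --0101,0-010-
  10 | 001010  (sole → essential)
  15 | -01111,0-1111
  17 | -10-01  (sole → essential)
  20 | 0-010-  (sole → essential)
  21 | --0101,-10-01,0-010-
  30 | 01111-  (sole → essential)
  31 | 0-1111,01111-
  32 | -00000  (sole → essential)
  35 | 1-0011  (sole → essential)
  38 | 100110  (sole → essential)
  44 | 1-1100  (sole → essential)
  47 | -01111  (sole → essential)
  51 | 1-0011,1100-1,11001-
  53 | --0101,-10-01,11-101
  56 | 111-00  (sole → essential)
  60 | 1-1100,111-00,11110-
  61 | 11-101,11110-
Essential prime implicants: -00000, -01111, -10-01, 0-010-, 001010, 01111-, 1-0011, 1-1100, 100110, 111-00
Petrick residual → 11-101
Minimum SOP uses 11 PIs: b'c'd'e'f' + b'cdef + bc'e'f + a'c'de' + a'b'cd'ef' + a'bcde + ac'd'ef + acde'f' + ab'c'def' + abde'f + abce'f'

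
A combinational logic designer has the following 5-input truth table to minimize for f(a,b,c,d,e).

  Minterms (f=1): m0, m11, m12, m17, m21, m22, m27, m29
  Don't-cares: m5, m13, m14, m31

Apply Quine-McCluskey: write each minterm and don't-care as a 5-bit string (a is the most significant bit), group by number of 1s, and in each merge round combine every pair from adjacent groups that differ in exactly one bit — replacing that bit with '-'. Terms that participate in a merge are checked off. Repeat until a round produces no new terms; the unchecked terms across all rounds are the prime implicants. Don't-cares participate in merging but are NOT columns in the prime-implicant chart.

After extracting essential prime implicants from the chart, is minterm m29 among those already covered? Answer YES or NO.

Round 0: 00000 00101✓ 01011✓ 01100✓ 01101✓ 01110✓ 10001✓ 10101✓ 10110 11011✓ 11101✓ 11111✓
Round 1: -0101✓ -1011 -1101✓ 0-101✓ 011-0 0110- 1-101✓ 10-01 11-11 111-1
Round 2: --101
PIs = {--101, -1011, 00000, 011-0, 0110-, 10-01, 10110, 11-11, 111-1}
Coverage chart:
  m0: 00000 ←essential
  m11: -1011 ←essential
  m12: 011-0,0110-
  m17: 10-01 ←essential
  m21: --101,10-01
  m22: 10110 ←essential
  m27: -1011,11-11
  m29: --101,111-1
Essential: -1011, 00000, 10-01, 10110

NO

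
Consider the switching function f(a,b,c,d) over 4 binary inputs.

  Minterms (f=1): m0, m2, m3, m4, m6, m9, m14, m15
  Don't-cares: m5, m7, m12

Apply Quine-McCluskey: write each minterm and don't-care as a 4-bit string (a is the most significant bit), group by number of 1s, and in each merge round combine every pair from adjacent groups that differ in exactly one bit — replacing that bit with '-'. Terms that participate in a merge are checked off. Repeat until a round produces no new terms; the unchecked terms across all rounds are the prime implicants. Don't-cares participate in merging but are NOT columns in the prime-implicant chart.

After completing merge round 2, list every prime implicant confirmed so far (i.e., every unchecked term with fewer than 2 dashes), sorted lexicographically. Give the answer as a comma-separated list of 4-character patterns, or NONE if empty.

1001

[col 0] 0000*, 0010*, 0011*, 0100*, 0101*, 0110*, 0111*, 1001, 1100*, 1110*, 1111*
[col 1] -100*, -110*, -111*, 0-00*, 0-10*, 0-11*, 00-0*, 001-*, 01-0*, 01-1*, 010-*, 011-*, 11-0*, 111-*
[col 2] -1-0, -11-, 0--0, 0-1-, 01--
Prime implicants: -1-0, -11-, 0--0, 0-1-, 01--, 1001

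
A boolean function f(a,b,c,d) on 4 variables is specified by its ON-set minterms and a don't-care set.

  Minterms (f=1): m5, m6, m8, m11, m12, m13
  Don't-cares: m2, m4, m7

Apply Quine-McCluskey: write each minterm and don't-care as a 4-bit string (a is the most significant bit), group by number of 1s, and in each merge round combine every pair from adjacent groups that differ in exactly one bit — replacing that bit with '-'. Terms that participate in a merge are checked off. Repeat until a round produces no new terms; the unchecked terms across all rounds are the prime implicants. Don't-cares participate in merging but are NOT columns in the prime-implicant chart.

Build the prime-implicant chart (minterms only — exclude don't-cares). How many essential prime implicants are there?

3

size-2^0 implicants → 0010(✓)  0100(✓)  0101(✓)  0110(✓)  0111(✓)  1000(✓)  1011  1100(✓)  1101(✓)
size-2^1 implicants → -100(✓)  -101(✓)  0-10  01-0(✓)  01-1(✓)  010-(✓)  011-(✓)  1-00  110-(✓)
size-2^2 implicants → -10-  01--
Unchecked terms (primes): -10-, 0-10, 01--, 1-00, 1011
Minterm coverage:
  m5 ⊆ -10-,01--
  m6 ⊆ 0-10,01--
  m8 ⊆ 1-00 [E]
  m11 ⊆ 1011 [E]
  m12 ⊆ -10-,1-00
  m13 ⊆ -10- [E]
E = {-10-, 1-00, 1011}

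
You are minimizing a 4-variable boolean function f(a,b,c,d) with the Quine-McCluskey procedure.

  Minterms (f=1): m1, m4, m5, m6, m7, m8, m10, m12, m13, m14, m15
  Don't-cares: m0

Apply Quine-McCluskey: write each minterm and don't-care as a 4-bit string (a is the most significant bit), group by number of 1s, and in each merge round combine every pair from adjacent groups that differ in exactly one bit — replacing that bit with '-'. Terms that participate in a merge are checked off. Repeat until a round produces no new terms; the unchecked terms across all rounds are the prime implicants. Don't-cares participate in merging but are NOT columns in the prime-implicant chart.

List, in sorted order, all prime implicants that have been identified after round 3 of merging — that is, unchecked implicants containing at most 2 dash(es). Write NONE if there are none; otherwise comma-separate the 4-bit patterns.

[col 0] 0000*, 0001*, 0100*, 0101*, 0110*, 0111*, 1000*, 1010*, 1100*, 1101*, 1110*, 1111*
[col 1] -000*, -100*, -101*, -110*, -111*, 0-00*, 0-01*, 000-*, 01-0*, 01-1*, 010-*, 011-*, 1-00*, 1-10*, 10-0*, 11-0*, 11-1*, 110-*, 111-*
[col 2] --00, -1-0*, -1-1*, -10-*, -11-*, 0-0-, 01--*, 1--0, 11--*
[col 3] -1--
Prime implicants: --00, -1--, 0-0-, 1--0

--00, 0-0-, 1--0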